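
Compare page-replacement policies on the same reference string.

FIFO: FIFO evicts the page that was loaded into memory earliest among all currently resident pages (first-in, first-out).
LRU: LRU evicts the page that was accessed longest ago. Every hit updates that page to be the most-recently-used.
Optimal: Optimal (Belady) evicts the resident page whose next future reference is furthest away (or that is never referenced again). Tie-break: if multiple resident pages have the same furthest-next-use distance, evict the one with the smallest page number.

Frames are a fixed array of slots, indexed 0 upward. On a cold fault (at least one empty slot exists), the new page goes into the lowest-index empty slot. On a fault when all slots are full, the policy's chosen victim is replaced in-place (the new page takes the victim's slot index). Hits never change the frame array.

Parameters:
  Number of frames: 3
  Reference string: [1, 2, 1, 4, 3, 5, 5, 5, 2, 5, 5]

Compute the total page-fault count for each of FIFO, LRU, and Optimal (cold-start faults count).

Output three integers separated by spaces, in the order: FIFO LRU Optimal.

--- FIFO ---
  step 0: ref 1 -> FAULT, frames=[1,-,-] (faults so far: 1)
  step 1: ref 2 -> FAULT, frames=[1,2,-] (faults so far: 2)
  step 2: ref 1 -> HIT, frames=[1,2,-] (faults so far: 2)
  step 3: ref 4 -> FAULT, frames=[1,2,4] (faults so far: 3)
  step 4: ref 3 -> FAULT, evict 1, frames=[3,2,4] (faults so far: 4)
  step 5: ref 5 -> FAULT, evict 2, frames=[3,5,4] (faults so far: 5)
  step 6: ref 5 -> HIT, frames=[3,5,4] (faults so far: 5)
  step 7: ref 5 -> HIT, frames=[3,5,4] (faults so far: 5)
  step 8: ref 2 -> FAULT, evict 4, frames=[3,5,2] (faults so far: 6)
  step 9: ref 5 -> HIT, frames=[3,5,2] (faults so far: 6)
  step 10: ref 5 -> HIT, frames=[3,5,2] (faults so far: 6)
  FIFO total faults: 6
--- LRU ---
  step 0: ref 1 -> FAULT, frames=[1,-,-] (faults so far: 1)
  step 1: ref 2 -> FAULT, frames=[1,2,-] (faults so far: 2)
  step 2: ref 1 -> HIT, frames=[1,2,-] (faults so far: 2)
  step 3: ref 4 -> FAULT, frames=[1,2,4] (faults so far: 3)
  step 4: ref 3 -> FAULT, evict 2, frames=[1,3,4] (faults so far: 4)
  step 5: ref 5 -> FAULT, evict 1, frames=[5,3,4] (faults so far: 5)
  step 6: ref 5 -> HIT, frames=[5,3,4] (faults so far: 5)
  step 7: ref 5 -> HIT, frames=[5,3,4] (faults so far: 5)
  step 8: ref 2 -> FAULT, evict 4, frames=[5,3,2] (faults so far: 6)
  step 9: ref 5 -> HIT, frames=[5,3,2] (faults so far: 6)
  step 10: ref 5 -> HIT, frames=[5,3,2] (faults so far: 6)
  LRU total faults: 6
--- Optimal ---
  step 0: ref 1 -> FAULT, frames=[1,-,-] (faults so far: 1)
  step 1: ref 2 -> FAULT, frames=[1,2,-] (faults so far: 2)
  step 2: ref 1 -> HIT, frames=[1,2,-] (faults so far: 2)
  step 3: ref 4 -> FAULT, frames=[1,2,4] (faults so far: 3)
  step 4: ref 3 -> FAULT, evict 1, frames=[3,2,4] (faults so far: 4)
  step 5: ref 5 -> FAULT, evict 3, frames=[5,2,4] (faults so far: 5)
  step 6: ref 5 -> HIT, frames=[5,2,4] (faults so far: 5)
  step 7: ref 5 -> HIT, frames=[5,2,4] (faults so far: 5)
  step 8: ref 2 -> HIT, frames=[5,2,4] (faults so far: 5)
  step 9: ref 5 -> HIT, frames=[5,2,4] (faults so far: 5)
  step 10: ref 5 -> HIT, frames=[5,2,4] (faults so far: 5)
  Optimal total faults: 5

Answer: 6 6 5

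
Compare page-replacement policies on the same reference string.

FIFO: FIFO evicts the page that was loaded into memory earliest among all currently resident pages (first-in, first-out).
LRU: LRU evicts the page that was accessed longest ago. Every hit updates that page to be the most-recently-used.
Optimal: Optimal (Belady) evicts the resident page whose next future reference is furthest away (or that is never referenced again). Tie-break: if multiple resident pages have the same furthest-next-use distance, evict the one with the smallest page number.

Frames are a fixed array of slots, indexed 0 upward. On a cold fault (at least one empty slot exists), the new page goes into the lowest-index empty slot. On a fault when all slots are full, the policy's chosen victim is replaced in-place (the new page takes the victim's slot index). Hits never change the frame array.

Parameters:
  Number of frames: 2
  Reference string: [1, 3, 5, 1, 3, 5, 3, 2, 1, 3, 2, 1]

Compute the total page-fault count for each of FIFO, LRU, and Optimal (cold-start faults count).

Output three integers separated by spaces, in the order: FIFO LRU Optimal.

Answer: 11 11 7

Derivation:
--- FIFO ---
  step 0: ref 1 -> FAULT, frames=[1,-] (faults so far: 1)
  step 1: ref 3 -> FAULT, frames=[1,3] (faults so far: 2)
  step 2: ref 5 -> FAULT, evict 1, frames=[5,3] (faults so far: 3)
  step 3: ref 1 -> FAULT, evict 3, frames=[5,1] (faults so far: 4)
  step 4: ref 3 -> FAULT, evict 5, frames=[3,1] (faults so far: 5)
  step 5: ref 5 -> FAULT, evict 1, frames=[3,5] (faults so far: 6)
  step 6: ref 3 -> HIT, frames=[3,5] (faults so far: 6)
  step 7: ref 2 -> FAULT, evict 3, frames=[2,5] (faults so far: 7)
  step 8: ref 1 -> FAULT, evict 5, frames=[2,1] (faults so far: 8)
  step 9: ref 3 -> FAULT, evict 2, frames=[3,1] (faults so far: 9)
  step 10: ref 2 -> FAULT, evict 1, frames=[3,2] (faults so far: 10)
  step 11: ref 1 -> FAULT, evict 3, frames=[1,2] (faults so far: 11)
  FIFO total faults: 11
--- LRU ---
  step 0: ref 1 -> FAULT, frames=[1,-] (faults so far: 1)
  step 1: ref 3 -> FAULT, frames=[1,3] (faults so far: 2)
  step 2: ref 5 -> FAULT, evict 1, frames=[5,3] (faults so far: 3)
  step 3: ref 1 -> FAULT, evict 3, frames=[5,1] (faults so far: 4)
  step 4: ref 3 -> FAULT, evict 5, frames=[3,1] (faults so far: 5)
  step 5: ref 5 -> FAULT, evict 1, frames=[3,5] (faults so far: 6)
  step 6: ref 3 -> HIT, frames=[3,5] (faults so far: 6)
  step 7: ref 2 -> FAULT, evict 5, frames=[3,2] (faults so far: 7)
  step 8: ref 1 -> FAULT, evict 3, frames=[1,2] (faults so far: 8)
  step 9: ref 3 -> FAULT, evict 2, frames=[1,3] (faults so far: 9)
  step 10: ref 2 -> FAULT, evict 1, frames=[2,3] (faults so far: 10)
  step 11: ref 1 -> FAULT, evict 3, frames=[2,1] (faults so far: 11)
  LRU total faults: 11
--- Optimal ---
  step 0: ref 1 -> FAULT, frames=[1,-] (faults so far: 1)
  step 1: ref 3 -> FAULT, frames=[1,3] (faults so far: 2)
  step 2: ref 5 -> FAULT, evict 3, frames=[1,5] (faults so far: 3)
  step 3: ref 1 -> HIT, frames=[1,5] (faults so far: 3)
  step 4: ref 3 -> FAULT, evict 1, frames=[3,5] (faults so far: 4)
  step 5: ref 5 -> HIT, frames=[3,5] (faults so far: 4)
  step 6: ref 3 -> HIT, frames=[3,5] (faults so far: 4)
  step 7: ref 2 -> FAULT, evict 5, frames=[3,2] (faults so far: 5)
  step 8: ref 1 -> FAULT, evict 2, frames=[3,1] (faults so far: 6)
  step 9: ref 3 -> HIT, frames=[3,1] (faults so far: 6)
  step 10: ref 2 -> FAULT, evict 3, frames=[2,1] (faults so far: 7)
  step 11: ref 1 -> HIT, frames=[2,1] (faults so far: 7)
  Optimal total faults: 7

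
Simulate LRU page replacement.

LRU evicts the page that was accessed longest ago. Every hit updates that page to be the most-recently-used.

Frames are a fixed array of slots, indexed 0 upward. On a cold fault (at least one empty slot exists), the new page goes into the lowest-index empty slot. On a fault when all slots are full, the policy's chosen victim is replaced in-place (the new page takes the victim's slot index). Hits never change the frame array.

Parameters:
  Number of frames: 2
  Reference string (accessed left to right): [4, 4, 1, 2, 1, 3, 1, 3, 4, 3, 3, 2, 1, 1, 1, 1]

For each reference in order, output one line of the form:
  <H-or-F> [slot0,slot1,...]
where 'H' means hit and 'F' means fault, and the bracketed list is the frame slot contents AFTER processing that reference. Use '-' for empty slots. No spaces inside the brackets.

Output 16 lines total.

F [4,-]
H [4,-]
F [4,1]
F [2,1]
H [2,1]
F [3,1]
H [3,1]
H [3,1]
F [3,4]
H [3,4]
H [3,4]
F [3,2]
F [1,2]
H [1,2]
H [1,2]
H [1,2]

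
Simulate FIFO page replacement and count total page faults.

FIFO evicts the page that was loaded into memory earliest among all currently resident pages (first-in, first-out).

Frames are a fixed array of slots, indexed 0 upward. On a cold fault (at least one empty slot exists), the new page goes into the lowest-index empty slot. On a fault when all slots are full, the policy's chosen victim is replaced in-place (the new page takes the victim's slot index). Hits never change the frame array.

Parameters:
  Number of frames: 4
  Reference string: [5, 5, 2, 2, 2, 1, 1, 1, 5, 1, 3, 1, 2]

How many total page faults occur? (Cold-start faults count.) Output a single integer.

Step 0: ref 5 → FAULT, frames=[5,-,-,-]
Step 1: ref 5 → HIT, frames=[5,-,-,-]
Step 2: ref 2 → FAULT, frames=[5,2,-,-]
Step 3: ref 2 → HIT, frames=[5,2,-,-]
Step 4: ref 2 → HIT, frames=[5,2,-,-]
Step 5: ref 1 → FAULT, frames=[5,2,1,-]
Step 6: ref 1 → HIT, frames=[5,2,1,-]
Step 7: ref 1 → HIT, frames=[5,2,1,-]
Step 8: ref 5 → HIT, frames=[5,2,1,-]
Step 9: ref 1 → HIT, frames=[5,2,1,-]
Step 10: ref 3 → FAULT, frames=[5,2,1,3]
Step 11: ref 1 → HIT, frames=[5,2,1,3]
Step 12: ref 2 → HIT, frames=[5,2,1,3]
Total faults: 4

Answer: 4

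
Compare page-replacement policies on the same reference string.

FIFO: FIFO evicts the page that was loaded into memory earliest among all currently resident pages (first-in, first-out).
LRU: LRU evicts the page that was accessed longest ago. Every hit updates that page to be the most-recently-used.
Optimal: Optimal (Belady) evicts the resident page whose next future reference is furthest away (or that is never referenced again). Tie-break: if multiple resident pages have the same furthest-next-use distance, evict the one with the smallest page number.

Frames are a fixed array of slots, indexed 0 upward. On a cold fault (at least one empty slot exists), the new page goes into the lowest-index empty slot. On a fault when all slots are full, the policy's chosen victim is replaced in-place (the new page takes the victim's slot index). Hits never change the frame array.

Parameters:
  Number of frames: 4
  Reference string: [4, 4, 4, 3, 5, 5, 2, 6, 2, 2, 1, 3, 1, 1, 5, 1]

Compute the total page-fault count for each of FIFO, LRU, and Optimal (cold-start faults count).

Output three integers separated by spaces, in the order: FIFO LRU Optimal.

--- FIFO ---
  step 0: ref 4 -> FAULT, frames=[4,-,-,-] (faults so far: 1)
  step 1: ref 4 -> HIT, frames=[4,-,-,-] (faults so far: 1)
  step 2: ref 4 -> HIT, frames=[4,-,-,-] (faults so far: 1)
  step 3: ref 3 -> FAULT, frames=[4,3,-,-] (faults so far: 2)
  step 4: ref 5 -> FAULT, frames=[4,3,5,-] (faults so far: 3)
  step 5: ref 5 -> HIT, frames=[4,3,5,-] (faults so far: 3)
  step 6: ref 2 -> FAULT, frames=[4,3,5,2] (faults so far: 4)
  step 7: ref 6 -> FAULT, evict 4, frames=[6,3,5,2] (faults so far: 5)
  step 8: ref 2 -> HIT, frames=[6,3,5,2] (faults so far: 5)
  step 9: ref 2 -> HIT, frames=[6,3,5,2] (faults so far: 5)
  step 10: ref 1 -> FAULT, evict 3, frames=[6,1,5,2] (faults so far: 6)
  step 11: ref 3 -> FAULT, evict 5, frames=[6,1,3,2] (faults so far: 7)
  step 12: ref 1 -> HIT, frames=[6,1,3,2] (faults so far: 7)
  step 13: ref 1 -> HIT, frames=[6,1,3,2] (faults so far: 7)
  step 14: ref 5 -> FAULT, evict 2, frames=[6,1,3,5] (faults so far: 8)
  step 15: ref 1 -> HIT, frames=[6,1,3,5] (faults so far: 8)
  FIFO total faults: 8
--- LRU ---
  step 0: ref 4 -> FAULT, frames=[4,-,-,-] (faults so far: 1)
  step 1: ref 4 -> HIT, frames=[4,-,-,-] (faults so far: 1)
  step 2: ref 4 -> HIT, frames=[4,-,-,-] (faults so far: 1)
  step 3: ref 3 -> FAULT, frames=[4,3,-,-] (faults so far: 2)
  step 4: ref 5 -> FAULT, frames=[4,3,5,-] (faults so far: 3)
  step 5: ref 5 -> HIT, frames=[4,3,5,-] (faults so far: 3)
  step 6: ref 2 -> FAULT, frames=[4,3,5,2] (faults so far: 4)
  step 7: ref 6 -> FAULT, evict 4, frames=[6,3,5,2] (faults so far: 5)
  step 8: ref 2 -> HIT, frames=[6,3,5,2] (faults so far: 5)
  step 9: ref 2 -> HIT, frames=[6,3,5,2] (faults so far: 5)
  step 10: ref 1 -> FAULT, evict 3, frames=[6,1,5,2] (faults so far: 6)
  step 11: ref 3 -> FAULT, evict 5, frames=[6,1,3,2] (faults so far: 7)
  step 12: ref 1 -> HIT, frames=[6,1,3,2] (faults so far: 7)
  step 13: ref 1 -> HIT, frames=[6,1,3,2] (faults so far: 7)
  step 14: ref 5 -> FAULT, evict 6, frames=[5,1,3,2] (faults so far: 8)
  step 15: ref 1 -> HIT, frames=[5,1,3,2] (faults so far: 8)
  LRU total faults: 8
--- Optimal ---
  step 0: ref 4 -> FAULT, frames=[4,-,-,-] (faults so far: 1)
  step 1: ref 4 -> HIT, frames=[4,-,-,-] (faults so far: 1)
  step 2: ref 4 -> HIT, frames=[4,-,-,-] (faults so far: 1)
  step 3: ref 3 -> FAULT, frames=[4,3,-,-] (faults so far: 2)
  step 4: ref 5 -> FAULT, frames=[4,3,5,-] (faults so far: 3)
  step 5: ref 5 -> HIT, frames=[4,3,5,-] (faults so far: 3)
  step 6: ref 2 -> FAULT, frames=[4,3,5,2] (faults so far: 4)
  step 7: ref 6 -> FAULT, evict 4, frames=[6,3,5,2] (faults so far: 5)
  step 8: ref 2 -> HIT, frames=[6,3,5,2] (faults so far: 5)
  step 9: ref 2 -> HIT, frames=[6,3,5,2] (faults so far: 5)
  step 10: ref 1 -> FAULT, evict 2, frames=[6,3,5,1] (faults so far: 6)
  step 11: ref 3 -> HIT, frames=[6,3,5,1] (faults so far: 6)
  step 12: ref 1 -> HIT, frames=[6,3,5,1] (faults so far: 6)
  step 13: ref 1 -> HIT, frames=[6,3,5,1] (faults so far: 6)
  step 14: ref 5 -> HIT, frames=[6,3,5,1] (faults so far: 6)
  step 15: ref 1 -> HIT, frames=[6,3,5,1] (faults so far: 6)
  Optimal total faults: 6

Answer: 8 8 6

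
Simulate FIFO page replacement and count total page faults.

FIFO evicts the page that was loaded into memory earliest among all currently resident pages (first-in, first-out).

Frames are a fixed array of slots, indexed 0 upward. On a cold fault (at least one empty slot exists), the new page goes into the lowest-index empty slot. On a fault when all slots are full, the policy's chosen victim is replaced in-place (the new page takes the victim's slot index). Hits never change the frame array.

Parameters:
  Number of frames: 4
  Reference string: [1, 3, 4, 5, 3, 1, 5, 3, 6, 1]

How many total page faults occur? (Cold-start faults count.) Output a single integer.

Answer: 6

Derivation:
Step 0: ref 1 → FAULT, frames=[1,-,-,-]
Step 1: ref 3 → FAULT, frames=[1,3,-,-]
Step 2: ref 4 → FAULT, frames=[1,3,4,-]
Step 3: ref 5 → FAULT, frames=[1,3,4,5]
Step 4: ref 3 → HIT, frames=[1,3,4,5]
Step 5: ref 1 → HIT, frames=[1,3,4,5]
Step 6: ref 5 → HIT, frames=[1,3,4,5]
Step 7: ref 3 → HIT, frames=[1,3,4,5]
Step 8: ref 6 → FAULT (evict 1), frames=[6,3,4,5]
Step 9: ref 1 → FAULT (evict 3), frames=[6,1,4,5]
Total faults: 6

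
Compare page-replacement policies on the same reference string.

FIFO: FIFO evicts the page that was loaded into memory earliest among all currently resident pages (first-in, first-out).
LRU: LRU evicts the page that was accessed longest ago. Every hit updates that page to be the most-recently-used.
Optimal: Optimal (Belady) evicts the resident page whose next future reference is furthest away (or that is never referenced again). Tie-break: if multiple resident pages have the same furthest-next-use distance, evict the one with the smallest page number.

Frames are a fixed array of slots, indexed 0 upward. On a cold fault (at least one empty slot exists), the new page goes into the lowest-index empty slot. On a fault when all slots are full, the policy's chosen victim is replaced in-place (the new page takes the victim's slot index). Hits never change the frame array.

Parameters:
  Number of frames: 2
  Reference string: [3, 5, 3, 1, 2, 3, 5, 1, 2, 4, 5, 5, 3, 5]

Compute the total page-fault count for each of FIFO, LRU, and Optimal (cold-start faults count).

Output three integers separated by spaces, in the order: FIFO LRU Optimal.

--- FIFO ---
  step 0: ref 3 -> FAULT, frames=[3,-] (faults so far: 1)
  step 1: ref 5 -> FAULT, frames=[3,5] (faults so far: 2)
  step 2: ref 3 -> HIT, frames=[3,5] (faults so far: 2)
  step 3: ref 1 -> FAULT, evict 3, frames=[1,5] (faults so far: 3)
  step 4: ref 2 -> FAULT, evict 5, frames=[1,2] (faults so far: 4)
  step 5: ref 3 -> FAULT, evict 1, frames=[3,2] (faults so far: 5)
  step 6: ref 5 -> FAULT, evict 2, frames=[3,5] (faults so far: 6)
  step 7: ref 1 -> FAULT, evict 3, frames=[1,5] (faults so far: 7)
  step 8: ref 2 -> FAULT, evict 5, frames=[1,2] (faults so far: 8)
  step 9: ref 4 -> FAULT, evict 1, frames=[4,2] (faults so far: 9)
  step 10: ref 5 -> FAULT, evict 2, frames=[4,5] (faults so far: 10)
  step 11: ref 5 -> HIT, frames=[4,5] (faults so far: 10)
  step 12: ref 3 -> FAULT, evict 4, frames=[3,5] (faults so far: 11)
  step 13: ref 5 -> HIT, frames=[3,5] (faults so far: 11)
  FIFO total faults: 11
--- LRU ---
  step 0: ref 3 -> FAULT, frames=[3,-] (faults so far: 1)
  step 1: ref 5 -> FAULT, frames=[3,5] (faults so far: 2)
  step 2: ref 3 -> HIT, frames=[3,5] (faults so far: 2)
  step 3: ref 1 -> FAULT, evict 5, frames=[3,1] (faults so far: 3)
  step 4: ref 2 -> FAULT, evict 3, frames=[2,1] (faults so far: 4)
  step 5: ref 3 -> FAULT, evict 1, frames=[2,3] (faults so far: 5)
  step 6: ref 5 -> FAULT, evict 2, frames=[5,3] (faults so far: 6)
  step 7: ref 1 -> FAULT, evict 3, frames=[5,1] (faults so far: 7)
  step 8: ref 2 -> FAULT, evict 5, frames=[2,1] (faults so far: 8)
  step 9: ref 4 -> FAULT, evict 1, frames=[2,4] (faults so far: 9)
  step 10: ref 5 -> FAULT, evict 2, frames=[5,4] (faults so far: 10)
  step 11: ref 5 -> HIT, frames=[5,4] (faults so far: 10)
  step 12: ref 3 -> FAULT, evict 4, frames=[5,3] (faults so far: 11)
  step 13: ref 5 -> HIT, frames=[5,3] (faults so far: 11)
  LRU total faults: 11
--- Optimal ---
  step 0: ref 3 -> FAULT, frames=[3,-] (faults so far: 1)
  step 1: ref 5 -> FAULT, frames=[3,5] (faults so far: 2)
  step 2: ref 3 -> HIT, frames=[3,5] (faults so far: 2)
  step 3: ref 1 -> FAULT, evict 5, frames=[3,1] (faults so far: 3)
  step 4: ref 2 -> FAULT, evict 1, frames=[3,2] (faults so far: 4)
  step 5: ref 3 -> HIT, frames=[3,2] (faults so far: 4)
  step 6: ref 5 -> FAULT, evict 3, frames=[5,2] (faults so far: 5)
  step 7: ref 1 -> FAULT, evict 5, frames=[1,2] (faults so far: 6)
  step 8: ref 2 -> HIT, frames=[1,2] (faults so far: 6)
  step 9: ref 4 -> FAULT, evict 1, frames=[4,2] (faults so far: 7)
  step 10: ref 5 -> FAULT, evict 2, frames=[4,5] (faults so far: 8)
  step 11: ref 5 -> HIT, frames=[4,5] (faults so far: 8)
  step 12: ref 3 -> FAULT, evict 4, frames=[3,5] (faults so far: 9)
  step 13: ref 5 -> HIT, frames=[3,5] (faults so far: 9)
  Optimal total faults: 9

Answer: 11 11 9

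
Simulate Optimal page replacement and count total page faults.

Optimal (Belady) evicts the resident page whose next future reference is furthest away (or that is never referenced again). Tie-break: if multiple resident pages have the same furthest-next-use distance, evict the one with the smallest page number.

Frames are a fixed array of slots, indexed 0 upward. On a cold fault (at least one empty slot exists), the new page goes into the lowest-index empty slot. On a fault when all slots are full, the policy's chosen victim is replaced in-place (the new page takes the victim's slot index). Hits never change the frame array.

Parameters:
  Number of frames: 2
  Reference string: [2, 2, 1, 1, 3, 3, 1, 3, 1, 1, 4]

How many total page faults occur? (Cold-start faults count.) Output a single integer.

Step 0: ref 2 → FAULT, frames=[2,-]
Step 1: ref 2 → HIT, frames=[2,-]
Step 2: ref 1 → FAULT, frames=[2,1]
Step 3: ref 1 → HIT, frames=[2,1]
Step 4: ref 3 → FAULT (evict 2), frames=[3,1]
Step 5: ref 3 → HIT, frames=[3,1]
Step 6: ref 1 → HIT, frames=[3,1]
Step 7: ref 3 → HIT, frames=[3,1]
Step 8: ref 1 → HIT, frames=[3,1]
Step 9: ref 1 → HIT, frames=[3,1]
Step 10: ref 4 → FAULT (evict 1), frames=[3,4]
Total faults: 4

Answer: 4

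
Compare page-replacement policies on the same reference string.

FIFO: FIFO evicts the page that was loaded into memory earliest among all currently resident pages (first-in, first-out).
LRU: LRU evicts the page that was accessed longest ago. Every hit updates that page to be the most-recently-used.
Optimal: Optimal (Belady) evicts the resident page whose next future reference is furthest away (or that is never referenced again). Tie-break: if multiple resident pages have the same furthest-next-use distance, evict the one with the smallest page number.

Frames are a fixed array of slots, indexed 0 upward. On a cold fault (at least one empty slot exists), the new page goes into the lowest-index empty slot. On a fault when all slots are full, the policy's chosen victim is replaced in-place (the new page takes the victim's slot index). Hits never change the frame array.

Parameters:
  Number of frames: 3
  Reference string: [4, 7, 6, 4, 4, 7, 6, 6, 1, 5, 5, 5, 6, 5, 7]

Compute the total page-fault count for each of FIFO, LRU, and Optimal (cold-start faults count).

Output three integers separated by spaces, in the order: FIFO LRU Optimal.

--- FIFO ---
  step 0: ref 4 -> FAULT, frames=[4,-,-] (faults so far: 1)
  step 1: ref 7 -> FAULT, frames=[4,7,-] (faults so far: 2)
  step 2: ref 6 -> FAULT, frames=[4,7,6] (faults so far: 3)
  step 3: ref 4 -> HIT, frames=[4,7,6] (faults so far: 3)
  step 4: ref 4 -> HIT, frames=[4,7,6] (faults so far: 3)
  step 5: ref 7 -> HIT, frames=[4,7,6] (faults so far: 3)
  step 6: ref 6 -> HIT, frames=[4,7,6] (faults so far: 3)
  step 7: ref 6 -> HIT, frames=[4,7,6] (faults so far: 3)
  step 8: ref 1 -> FAULT, evict 4, frames=[1,7,6] (faults so far: 4)
  step 9: ref 5 -> FAULT, evict 7, frames=[1,5,6] (faults so far: 5)
  step 10: ref 5 -> HIT, frames=[1,5,6] (faults so far: 5)
  step 11: ref 5 -> HIT, frames=[1,5,6] (faults so far: 5)
  step 12: ref 6 -> HIT, frames=[1,5,6] (faults so far: 5)
  step 13: ref 5 -> HIT, frames=[1,5,6] (faults so far: 5)
  step 14: ref 7 -> FAULT, evict 6, frames=[1,5,7] (faults so far: 6)
  FIFO total faults: 6
--- LRU ---
  step 0: ref 4 -> FAULT, frames=[4,-,-] (faults so far: 1)
  step 1: ref 7 -> FAULT, frames=[4,7,-] (faults so far: 2)
  step 2: ref 6 -> FAULT, frames=[4,7,6] (faults so far: 3)
  step 3: ref 4 -> HIT, frames=[4,7,6] (faults so far: 3)
  step 4: ref 4 -> HIT, frames=[4,7,6] (faults so far: 3)
  step 5: ref 7 -> HIT, frames=[4,7,6] (faults so far: 3)
  step 6: ref 6 -> HIT, frames=[4,7,6] (faults so far: 3)
  step 7: ref 6 -> HIT, frames=[4,7,6] (faults so far: 3)
  step 8: ref 1 -> FAULT, evict 4, frames=[1,7,6] (faults so far: 4)
  step 9: ref 5 -> FAULT, evict 7, frames=[1,5,6] (faults so far: 5)
  step 10: ref 5 -> HIT, frames=[1,5,6] (faults so far: 5)
  step 11: ref 5 -> HIT, frames=[1,5,6] (faults so far: 5)
  step 12: ref 6 -> HIT, frames=[1,5,6] (faults so far: 5)
  step 13: ref 5 -> HIT, frames=[1,5,6] (faults so far: 5)
  step 14: ref 7 -> FAULT, evict 1, frames=[7,5,6] (faults so far: 6)
  LRU total faults: 6
--- Optimal ---
  step 0: ref 4 -> FAULT, frames=[4,-,-] (faults so far: 1)
  step 1: ref 7 -> FAULT, frames=[4,7,-] (faults so far: 2)
  step 2: ref 6 -> FAULT, frames=[4,7,6] (faults so far: 3)
  step 3: ref 4 -> HIT, frames=[4,7,6] (faults so far: 3)
  step 4: ref 4 -> HIT, frames=[4,7,6] (faults so far: 3)
  step 5: ref 7 -> HIT, frames=[4,7,6] (faults so far: 3)
  step 6: ref 6 -> HIT, frames=[4,7,6] (faults so far: 3)
  step 7: ref 6 -> HIT, frames=[4,7,6] (faults so far: 3)
  step 8: ref 1 -> FAULT, evict 4, frames=[1,7,6] (faults so far: 4)
  step 9: ref 5 -> FAULT, evict 1, frames=[5,7,6] (faults so far: 5)
  step 10: ref 5 -> HIT, frames=[5,7,6] (faults so far: 5)
  step 11: ref 5 -> HIT, frames=[5,7,6] (faults so far: 5)
  step 12: ref 6 -> HIT, frames=[5,7,6] (faults so far: 5)
  step 13: ref 5 -> HIT, frames=[5,7,6] (faults so far: 5)
  step 14: ref 7 -> HIT, frames=[5,7,6] (faults so far: 5)
  Optimal total faults: 5

Answer: 6 6 5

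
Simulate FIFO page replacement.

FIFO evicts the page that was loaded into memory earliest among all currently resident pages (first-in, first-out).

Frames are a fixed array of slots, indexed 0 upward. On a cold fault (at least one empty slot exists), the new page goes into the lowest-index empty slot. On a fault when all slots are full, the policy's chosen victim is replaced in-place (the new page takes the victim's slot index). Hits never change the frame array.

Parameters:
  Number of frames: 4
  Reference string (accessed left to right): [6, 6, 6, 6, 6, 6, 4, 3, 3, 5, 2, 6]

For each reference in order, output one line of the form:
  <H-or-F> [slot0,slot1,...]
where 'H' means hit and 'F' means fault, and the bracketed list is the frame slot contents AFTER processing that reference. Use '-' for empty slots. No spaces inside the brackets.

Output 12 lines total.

F [6,-,-,-]
H [6,-,-,-]
H [6,-,-,-]
H [6,-,-,-]
H [6,-,-,-]
H [6,-,-,-]
F [6,4,-,-]
F [6,4,3,-]
H [6,4,3,-]
F [6,4,3,5]
F [2,4,3,5]
F [2,6,3,5]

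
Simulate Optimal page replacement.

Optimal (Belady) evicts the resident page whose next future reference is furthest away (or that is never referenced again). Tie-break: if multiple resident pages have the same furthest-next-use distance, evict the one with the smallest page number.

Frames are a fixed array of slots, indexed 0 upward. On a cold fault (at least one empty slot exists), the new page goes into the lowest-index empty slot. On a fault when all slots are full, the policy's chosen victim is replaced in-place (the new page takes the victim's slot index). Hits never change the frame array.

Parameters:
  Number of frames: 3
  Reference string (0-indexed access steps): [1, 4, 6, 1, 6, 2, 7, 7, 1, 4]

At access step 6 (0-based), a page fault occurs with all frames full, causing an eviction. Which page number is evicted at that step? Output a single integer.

Step 0: ref 1 -> FAULT, frames=[1,-,-]
Step 1: ref 4 -> FAULT, frames=[1,4,-]
Step 2: ref 6 -> FAULT, frames=[1,4,6]
Step 3: ref 1 -> HIT, frames=[1,4,6]
Step 4: ref 6 -> HIT, frames=[1,4,6]
Step 5: ref 2 -> FAULT, evict 6, frames=[1,4,2]
Step 6: ref 7 -> FAULT, evict 2, frames=[1,4,7]
At step 6: evicted page 2

Answer: 2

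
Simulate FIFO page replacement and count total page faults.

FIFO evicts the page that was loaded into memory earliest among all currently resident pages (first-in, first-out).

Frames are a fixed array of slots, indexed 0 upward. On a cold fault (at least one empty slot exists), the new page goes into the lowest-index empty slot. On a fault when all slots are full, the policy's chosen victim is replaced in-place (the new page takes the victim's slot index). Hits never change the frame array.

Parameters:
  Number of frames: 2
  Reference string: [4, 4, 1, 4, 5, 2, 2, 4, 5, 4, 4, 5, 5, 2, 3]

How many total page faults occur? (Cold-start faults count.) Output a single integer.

Step 0: ref 4 → FAULT, frames=[4,-]
Step 1: ref 4 → HIT, frames=[4,-]
Step 2: ref 1 → FAULT, frames=[4,1]
Step 3: ref 4 → HIT, frames=[4,1]
Step 4: ref 5 → FAULT (evict 4), frames=[5,1]
Step 5: ref 2 → FAULT (evict 1), frames=[5,2]
Step 6: ref 2 → HIT, frames=[5,2]
Step 7: ref 4 → FAULT (evict 5), frames=[4,2]
Step 8: ref 5 → FAULT (evict 2), frames=[4,5]
Step 9: ref 4 → HIT, frames=[4,5]
Step 10: ref 4 → HIT, frames=[4,5]
Step 11: ref 5 → HIT, frames=[4,5]
Step 12: ref 5 → HIT, frames=[4,5]
Step 13: ref 2 → FAULT (evict 4), frames=[2,5]
Step 14: ref 3 → FAULT (evict 5), frames=[2,3]
Total faults: 8

Answer: 8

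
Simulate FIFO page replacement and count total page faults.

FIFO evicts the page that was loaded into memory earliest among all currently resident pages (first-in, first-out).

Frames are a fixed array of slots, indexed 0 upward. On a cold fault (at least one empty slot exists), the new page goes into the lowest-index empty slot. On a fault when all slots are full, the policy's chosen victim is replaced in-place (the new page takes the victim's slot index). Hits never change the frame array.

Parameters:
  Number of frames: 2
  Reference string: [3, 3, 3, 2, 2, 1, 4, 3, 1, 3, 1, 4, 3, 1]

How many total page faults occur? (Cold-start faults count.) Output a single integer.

Answer: 9

Derivation:
Step 0: ref 3 → FAULT, frames=[3,-]
Step 1: ref 3 → HIT, frames=[3,-]
Step 2: ref 3 → HIT, frames=[3,-]
Step 3: ref 2 → FAULT, frames=[3,2]
Step 4: ref 2 → HIT, frames=[3,2]
Step 5: ref 1 → FAULT (evict 3), frames=[1,2]
Step 6: ref 4 → FAULT (evict 2), frames=[1,4]
Step 7: ref 3 → FAULT (evict 1), frames=[3,4]
Step 8: ref 1 → FAULT (evict 4), frames=[3,1]
Step 9: ref 3 → HIT, frames=[3,1]
Step 10: ref 1 → HIT, frames=[3,1]
Step 11: ref 4 → FAULT (evict 3), frames=[4,1]
Step 12: ref 3 → FAULT (evict 1), frames=[4,3]
Step 13: ref 1 → FAULT (evict 4), frames=[1,3]
Total faults: 9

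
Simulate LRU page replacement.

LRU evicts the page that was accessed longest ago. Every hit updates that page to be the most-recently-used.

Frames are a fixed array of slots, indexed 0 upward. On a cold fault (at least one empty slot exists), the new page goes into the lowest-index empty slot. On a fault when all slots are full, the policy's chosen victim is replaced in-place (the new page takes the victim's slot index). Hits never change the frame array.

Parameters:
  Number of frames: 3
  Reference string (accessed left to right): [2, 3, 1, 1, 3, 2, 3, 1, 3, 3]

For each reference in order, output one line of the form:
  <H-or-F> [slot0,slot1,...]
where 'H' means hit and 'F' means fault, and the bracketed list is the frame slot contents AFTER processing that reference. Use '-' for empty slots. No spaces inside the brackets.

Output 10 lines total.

F [2,-,-]
F [2,3,-]
F [2,3,1]
H [2,3,1]
H [2,3,1]
H [2,3,1]
H [2,3,1]
H [2,3,1]
H [2,3,1]
H [2,3,1]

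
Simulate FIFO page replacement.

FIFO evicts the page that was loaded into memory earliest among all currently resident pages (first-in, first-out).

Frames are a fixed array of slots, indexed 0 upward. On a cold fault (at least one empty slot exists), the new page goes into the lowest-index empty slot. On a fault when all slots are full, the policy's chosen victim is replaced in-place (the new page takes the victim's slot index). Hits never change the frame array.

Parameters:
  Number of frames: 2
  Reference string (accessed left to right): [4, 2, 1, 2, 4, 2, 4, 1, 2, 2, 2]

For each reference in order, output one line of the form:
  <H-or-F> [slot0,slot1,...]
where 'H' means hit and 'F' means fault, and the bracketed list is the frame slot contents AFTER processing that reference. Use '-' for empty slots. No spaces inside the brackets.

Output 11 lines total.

F [4,-]
F [4,2]
F [1,2]
H [1,2]
F [1,4]
F [2,4]
H [2,4]
F [2,1]
H [2,1]
H [2,1]
H [2,1]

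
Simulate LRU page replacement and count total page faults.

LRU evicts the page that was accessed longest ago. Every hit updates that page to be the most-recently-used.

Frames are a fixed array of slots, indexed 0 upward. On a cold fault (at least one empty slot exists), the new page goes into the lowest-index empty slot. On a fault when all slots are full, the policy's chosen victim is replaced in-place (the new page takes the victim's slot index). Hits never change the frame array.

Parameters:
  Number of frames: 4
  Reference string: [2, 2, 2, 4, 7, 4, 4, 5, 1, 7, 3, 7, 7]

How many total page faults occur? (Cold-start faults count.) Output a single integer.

Step 0: ref 2 → FAULT, frames=[2,-,-,-]
Step 1: ref 2 → HIT, frames=[2,-,-,-]
Step 2: ref 2 → HIT, frames=[2,-,-,-]
Step 3: ref 4 → FAULT, frames=[2,4,-,-]
Step 4: ref 7 → FAULT, frames=[2,4,7,-]
Step 5: ref 4 → HIT, frames=[2,4,7,-]
Step 6: ref 4 → HIT, frames=[2,4,7,-]
Step 7: ref 5 → FAULT, frames=[2,4,7,5]
Step 8: ref 1 → FAULT (evict 2), frames=[1,4,7,5]
Step 9: ref 7 → HIT, frames=[1,4,7,5]
Step 10: ref 3 → FAULT (evict 4), frames=[1,3,7,5]
Step 11: ref 7 → HIT, frames=[1,3,7,5]
Step 12: ref 7 → HIT, frames=[1,3,7,5]
Total faults: 6

Answer: 6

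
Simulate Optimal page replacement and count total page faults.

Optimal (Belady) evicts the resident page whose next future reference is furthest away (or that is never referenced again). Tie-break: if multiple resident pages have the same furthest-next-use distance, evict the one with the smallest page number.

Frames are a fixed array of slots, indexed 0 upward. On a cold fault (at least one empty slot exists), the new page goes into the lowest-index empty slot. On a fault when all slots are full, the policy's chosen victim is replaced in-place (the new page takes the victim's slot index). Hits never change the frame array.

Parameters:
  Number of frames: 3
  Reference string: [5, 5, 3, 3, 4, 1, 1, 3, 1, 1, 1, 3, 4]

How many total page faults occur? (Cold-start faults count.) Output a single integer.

Answer: 4

Derivation:
Step 0: ref 5 → FAULT, frames=[5,-,-]
Step 1: ref 5 → HIT, frames=[5,-,-]
Step 2: ref 3 → FAULT, frames=[5,3,-]
Step 3: ref 3 → HIT, frames=[5,3,-]
Step 4: ref 4 → FAULT, frames=[5,3,4]
Step 5: ref 1 → FAULT (evict 5), frames=[1,3,4]
Step 6: ref 1 → HIT, frames=[1,3,4]
Step 7: ref 3 → HIT, frames=[1,3,4]
Step 8: ref 1 → HIT, frames=[1,3,4]
Step 9: ref 1 → HIT, frames=[1,3,4]
Step 10: ref 1 → HIT, frames=[1,3,4]
Step 11: ref 3 → HIT, frames=[1,3,4]
Step 12: ref 4 → HIT, frames=[1,3,4]
Total faults: 4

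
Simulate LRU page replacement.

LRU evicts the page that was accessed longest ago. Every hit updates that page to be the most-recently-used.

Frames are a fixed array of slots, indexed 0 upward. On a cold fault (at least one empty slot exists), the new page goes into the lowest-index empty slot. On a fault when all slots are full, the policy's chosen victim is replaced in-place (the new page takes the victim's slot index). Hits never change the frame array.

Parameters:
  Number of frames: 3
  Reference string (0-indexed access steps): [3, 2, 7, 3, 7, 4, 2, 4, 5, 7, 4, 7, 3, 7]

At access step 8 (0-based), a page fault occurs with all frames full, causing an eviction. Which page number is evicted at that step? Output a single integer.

Step 0: ref 3 -> FAULT, frames=[3,-,-]
Step 1: ref 2 -> FAULT, frames=[3,2,-]
Step 2: ref 7 -> FAULT, frames=[3,2,7]
Step 3: ref 3 -> HIT, frames=[3,2,7]
Step 4: ref 7 -> HIT, frames=[3,2,7]
Step 5: ref 4 -> FAULT, evict 2, frames=[3,4,7]
Step 6: ref 2 -> FAULT, evict 3, frames=[2,4,7]
Step 7: ref 4 -> HIT, frames=[2,4,7]
Step 8: ref 5 -> FAULT, evict 7, frames=[2,4,5]
At step 8: evicted page 7

Answer: 7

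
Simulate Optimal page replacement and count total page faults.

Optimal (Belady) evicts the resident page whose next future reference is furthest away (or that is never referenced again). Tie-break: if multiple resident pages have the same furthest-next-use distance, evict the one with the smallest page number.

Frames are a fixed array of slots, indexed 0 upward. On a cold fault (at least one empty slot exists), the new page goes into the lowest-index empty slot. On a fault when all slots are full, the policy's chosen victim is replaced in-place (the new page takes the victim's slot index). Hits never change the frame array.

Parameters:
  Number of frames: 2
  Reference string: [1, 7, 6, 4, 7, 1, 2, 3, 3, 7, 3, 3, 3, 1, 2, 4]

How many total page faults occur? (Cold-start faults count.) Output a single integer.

Answer: 10

Derivation:
Step 0: ref 1 → FAULT, frames=[1,-]
Step 1: ref 7 → FAULT, frames=[1,7]
Step 2: ref 6 → FAULT (evict 1), frames=[6,7]
Step 3: ref 4 → FAULT (evict 6), frames=[4,7]
Step 4: ref 7 → HIT, frames=[4,7]
Step 5: ref 1 → FAULT (evict 4), frames=[1,7]
Step 6: ref 2 → FAULT (evict 1), frames=[2,7]
Step 7: ref 3 → FAULT (evict 2), frames=[3,7]
Step 8: ref 3 → HIT, frames=[3,7]
Step 9: ref 7 → HIT, frames=[3,7]
Step 10: ref 3 → HIT, frames=[3,7]
Step 11: ref 3 → HIT, frames=[3,7]
Step 12: ref 3 → HIT, frames=[3,7]
Step 13: ref 1 → FAULT (evict 3), frames=[1,7]
Step 14: ref 2 → FAULT (evict 1), frames=[2,7]
Step 15: ref 4 → FAULT (evict 2), frames=[4,7]
Total faults: 10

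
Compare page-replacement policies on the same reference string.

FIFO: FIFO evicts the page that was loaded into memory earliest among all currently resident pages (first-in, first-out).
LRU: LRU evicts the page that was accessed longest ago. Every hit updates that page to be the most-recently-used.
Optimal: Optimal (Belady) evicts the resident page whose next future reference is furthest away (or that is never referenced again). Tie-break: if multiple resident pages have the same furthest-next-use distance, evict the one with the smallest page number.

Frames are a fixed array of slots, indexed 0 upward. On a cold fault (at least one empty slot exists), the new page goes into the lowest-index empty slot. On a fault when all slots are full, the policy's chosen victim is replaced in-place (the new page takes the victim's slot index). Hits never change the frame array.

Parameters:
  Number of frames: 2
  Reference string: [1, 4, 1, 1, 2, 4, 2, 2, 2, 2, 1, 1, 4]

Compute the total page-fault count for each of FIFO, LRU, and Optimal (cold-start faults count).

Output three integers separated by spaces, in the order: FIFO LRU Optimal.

Answer: 5 6 4

Derivation:
--- FIFO ---
  step 0: ref 1 -> FAULT, frames=[1,-] (faults so far: 1)
  step 1: ref 4 -> FAULT, frames=[1,4] (faults so far: 2)
  step 2: ref 1 -> HIT, frames=[1,4] (faults so far: 2)
  step 3: ref 1 -> HIT, frames=[1,4] (faults so far: 2)
  step 4: ref 2 -> FAULT, evict 1, frames=[2,4] (faults so far: 3)
  step 5: ref 4 -> HIT, frames=[2,4] (faults so far: 3)
  step 6: ref 2 -> HIT, frames=[2,4] (faults so far: 3)
  step 7: ref 2 -> HIT, frames=[2,4] (faults so far: 3)
  step 8: ref 2 -> HIT, frames=[2,4] (faults so far: 3)
  step 9: ref 2 -> HIT, frames=[2,4] (faults so far: 3)
  step 10: ref 1 -> FAULT, evict 4, frames=[2,1] (faults so far: 4)
  step 11: ref 1 -> HIT, frames=[2,1] (faults so far: 4)
  step 12: ref 4 -> FAULT, evict 2, frames=[4,1] (faults so far: 5)
  FIFO total faults: 5
--- LRU ---
  step 0: ref 1 -> FAULT, frames=[1,-] (faults so far: 1)
  step 1: ref 4 -> FAULT, frames=[1,4] (faults so far: 2)
  step 2: ref 1 -> HIT, frames=[1,4] (faults so far: 2)
  step 3: ref 1 -> HIT, frames=[1,4] (faults so far: 2)
  step 4: ref 2 -> FAULT, evict 4, frames=[1,2] (faults so far: 3)
  step 5: ref 4 -> FAULT, evict 1, frames=[4,2] (faults so far: 4)
  step 6: ref 2 -> HIT, frames=[4,2] (faults so far: 4)
  step 7: ref 2 -> HIT, frames=[4,2] (faults so far: 4)
  step 8: ref 2 -> HIT, frames=[4,2] (faults so far: 4)
  step 9: ref 2 -> HIT, frames=[4,2] (faults so far: 4)
  step 10: ref 1 -> FAULT, evict 4, frames=[1,2] (faults so far: 5)
  step 11: ref 1 -> HIT, frames=[1,2] (faults so far: 5)
  step 12: ref 4 -> FAULT, evict 2, frames=[1,4] (faults so far: 6)
  LRU total faults: 6
--- Optimal ---
  step 0: ref 1 -> FAULT, frames=[1,-] (faults so far: 1)
  step 1: ref 4 -> FAULT, frames=[1,4] (faults so far: 2)
  step 2: ref 1 -> HIT, frames=[1,4] (faults so far: 2)
  step 3: ref 1 -> HIT, frames=[1,4] (faults so far: 2)
  step 4: ref 2 -> FAULT, evict 1, frames=[2,4] (faults so far: 3)
  step 5: ref 4 -> HIT, frames=[2,4] (faults so far: 3)
  step 6: ref 2 -> HIT, frames=[2,4] (faults so far: 3)
  step 7: ref 2 -> HIT, frames=[2,4] (faults so far: 3)
  step 8: ref 2 -> HIT, frames=[2,4] (faults so far: 3)
  step 9: ref 2 -> HIT, frames=[2,4] (faults so far: 3)
  step 10: ref 1 -> FAULT, evict 2, frames=[1,4] (faults so far: 4)
  step 11: ref 1 -> HIT, frames=[1,4] (faults so far: 4)
  step 12: ref 4 -> HIT, frames=[1,4] (faults so far: 4)
  Optimal total faults: 4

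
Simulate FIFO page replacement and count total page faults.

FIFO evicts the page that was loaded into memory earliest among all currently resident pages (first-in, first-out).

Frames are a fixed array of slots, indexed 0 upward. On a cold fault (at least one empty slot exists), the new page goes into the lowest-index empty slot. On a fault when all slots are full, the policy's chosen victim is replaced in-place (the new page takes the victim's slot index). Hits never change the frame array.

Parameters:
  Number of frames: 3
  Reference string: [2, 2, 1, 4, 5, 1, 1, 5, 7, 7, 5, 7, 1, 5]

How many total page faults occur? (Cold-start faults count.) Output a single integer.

Answer: 6

Derivation:
Step 0: ref 2 → FAULT, frames=[2,-,-]
Step 1: ref 2 → HIT, frames=[2,-,-]
Step 2: ref 1 → FAULT, frames=[2,1,-]
Step 3: ref 4 → FAULT, frames=[2,1,4]
Step 4: ref 5 → FAULT (evict 2), frames=[5,1,4]
Step 5: ref 1 → HIT, frames=[5,1,4]
Step 6: ref 1 → HIT, frames=[5,1,4]
Step 7: ref 5 → HIT, frames=[5,1,4]
Step 8: ref 7 → FAULT (evict 1), frames=[5,7,4]
Step 9: ref 7 → HIT, frames=[5,7,4]
Step 10: ref 5 → HIT, frames=[5,7,4]
Step 11: ref 7 → HIT, frames=[5,7,4]
Step 12: ref 1 → FAULT (evict 4), frames=[5,7,1]
Step 13: ref 5 → HIT, frames=[5,7,1]
Total faults: 6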